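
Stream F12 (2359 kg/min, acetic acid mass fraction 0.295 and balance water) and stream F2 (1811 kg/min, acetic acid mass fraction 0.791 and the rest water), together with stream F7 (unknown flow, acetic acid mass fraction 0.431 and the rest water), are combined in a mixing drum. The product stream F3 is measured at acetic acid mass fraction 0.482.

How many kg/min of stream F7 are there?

2323 kg/min

Let F7 be the unknown flow. Total out = 4170 + F7.
acetic acid balance: 2128.4 + 0.431·F7 = 0.482·(4170 + F7)
(0.431 − 0.482)·F7 = 0.482×4170 − 2128.4 = -118.47
F7 = -118.47 / -0.051 = 2322.9 kg/min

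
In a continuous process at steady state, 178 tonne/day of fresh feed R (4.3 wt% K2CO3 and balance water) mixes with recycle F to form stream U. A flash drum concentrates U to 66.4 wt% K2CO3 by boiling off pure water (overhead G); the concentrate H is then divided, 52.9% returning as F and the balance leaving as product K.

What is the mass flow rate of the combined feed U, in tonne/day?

190.9 tonne/day

Overall K2CO3 balance (none leaves overhead): K2CO3 in fresh feed = K2CO3 in product, i.e. 178×0.043 = (1−0.529)·H·0.664.
H = 7.654/(0.664×0.471) = 24.474 tonne/day.
Recycle F = 0.529×24.474 = 12.947 tonne/day.
Combined feed U = 178 + 12.947 = 190.95 tonne/day.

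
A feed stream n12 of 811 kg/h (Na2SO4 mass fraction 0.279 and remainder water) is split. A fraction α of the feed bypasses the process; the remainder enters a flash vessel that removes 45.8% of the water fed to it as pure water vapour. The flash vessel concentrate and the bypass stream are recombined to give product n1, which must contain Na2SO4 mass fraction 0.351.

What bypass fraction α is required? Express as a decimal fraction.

All 811×0.279 = 226.27 kg/h of Na2SO4 reaches n1, so n1 = 226.27/0.351 = 644.64 kg/h and vapour = 166.36 kg/h.
The evaporator receives (1−α)·811 of feed at 0.721 water and removes 0.458 of that water:
0.458×0.721×(1−α)×811 = 166.36
(1−α) = 166.36/267.81 = 0.6212;  α = 0.3788.

0.379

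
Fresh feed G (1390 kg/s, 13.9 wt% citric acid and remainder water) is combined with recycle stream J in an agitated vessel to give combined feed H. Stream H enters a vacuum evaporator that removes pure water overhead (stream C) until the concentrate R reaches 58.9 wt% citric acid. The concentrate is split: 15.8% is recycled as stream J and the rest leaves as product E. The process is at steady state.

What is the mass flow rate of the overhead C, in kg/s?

1062 kg/s

Overall citric acid balance (none leaves overhead): citric acid in fresh feed = citric acid in product, i.e. 1390×0.139 = (1−0.158)·R·0.589.
R = 193.21/(0.589×0.842) = 389.58 kg/s.
Recycle J = 0.158×389.58 = 61.554 kg/s.
Combined feed H = 1390 + 61.554 = 1451.6 kg/s.
Overhead C = H − R = 1451.6 − 389.58 = 1062 kg/s.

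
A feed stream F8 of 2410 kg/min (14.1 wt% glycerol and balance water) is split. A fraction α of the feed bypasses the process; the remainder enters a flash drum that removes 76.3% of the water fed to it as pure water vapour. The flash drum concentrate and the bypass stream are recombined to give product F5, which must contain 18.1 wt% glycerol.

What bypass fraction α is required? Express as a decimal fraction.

All 2410×0.141 = 339.81 kg/min of glycerol reaches F5, so F5 = 339.81/0.181 = 1877.4 kg/min and vapour = 532.6 kg/min.
The evaporator receives (1−α)·2410 of feed at 0.859 water and removes 0.763 of that water:
0.763×0.859×(1−α)×2410 = 532.6
(1−α) = 532.6/1579.6 = 0.3372;  α = 0.6628.

0.663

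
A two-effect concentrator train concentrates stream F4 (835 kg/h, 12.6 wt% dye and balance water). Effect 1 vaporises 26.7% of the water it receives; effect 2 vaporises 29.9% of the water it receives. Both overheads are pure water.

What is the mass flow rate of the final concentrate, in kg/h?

water in feed = 835×0.874 = 729.79 kg/h.
After stage 1: water left = (1−0.267)×729.79 = 534.94; stream total = 640.15 kg/h.
After stage 2: water left = (1−0.299)×534.94 = 374.99; final concentrate = 480.2 kg/h.

480.2 kg/h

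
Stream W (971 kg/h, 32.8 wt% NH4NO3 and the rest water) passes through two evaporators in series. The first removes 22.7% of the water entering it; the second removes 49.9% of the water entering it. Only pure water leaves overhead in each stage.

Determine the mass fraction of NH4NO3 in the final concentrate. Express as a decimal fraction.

0.558

water in feed = 971×0.672 = 652.51 kg/h.
After stage 1: water left = (1−0.227)×652.51 = 504.39; stream total = 822.88 kg/h.
After stage 2: water left = (1−0.499)×504.39 = 252.7; final concentrate = 571.19 kg/h.
NH4NO3 fraction = 318.49/571.19 = 0.558.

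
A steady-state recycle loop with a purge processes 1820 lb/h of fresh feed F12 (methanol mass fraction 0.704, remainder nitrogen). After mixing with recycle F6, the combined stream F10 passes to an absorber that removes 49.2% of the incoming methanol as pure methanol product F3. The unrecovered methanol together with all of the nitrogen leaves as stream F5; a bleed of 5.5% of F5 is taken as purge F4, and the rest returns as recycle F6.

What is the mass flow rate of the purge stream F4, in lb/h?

nitrogen enters only via F12 and leaves only via the purge: 1820×0.296 = 0.055×(nitrogen in F5), and the absorber passes all nitrogen, so nitrogen in F10 = nitrogen in F5 = 9794.9 lb/h.
methanol in F10: m_A = 1820×0.704 + (1−0.055)·(1−0.492)·m_A, so m_A = 1281.3/0.5199 = 2464.3 lb/h.
F5 = (1−0.492)×2464.3 + 9794.9 = 11047 lb/h.
Purge F4 = 0.055×11047 = 607.57 lb/h.

607.6 lb/h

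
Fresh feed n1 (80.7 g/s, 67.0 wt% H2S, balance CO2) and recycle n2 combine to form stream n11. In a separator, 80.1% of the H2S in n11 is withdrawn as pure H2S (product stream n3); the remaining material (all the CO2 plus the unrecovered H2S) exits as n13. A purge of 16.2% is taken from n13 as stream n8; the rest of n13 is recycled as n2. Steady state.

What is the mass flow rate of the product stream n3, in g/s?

51.98 g/s

H2S in n11: m_A = 80.7×0.670 + (1−0.162)·(1−0.801)·m_A, so m_A = 54.069/0.8332 = 64.89 g/s.
Product n3 = 0.801×64.89 = 51.977 g/s.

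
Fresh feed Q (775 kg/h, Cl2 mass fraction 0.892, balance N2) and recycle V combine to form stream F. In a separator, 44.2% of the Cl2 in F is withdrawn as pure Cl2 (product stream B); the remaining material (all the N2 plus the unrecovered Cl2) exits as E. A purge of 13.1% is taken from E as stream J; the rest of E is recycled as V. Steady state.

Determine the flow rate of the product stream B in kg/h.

593.2 kg/h

Cl2 in F: m_A = 775×0.892 + (1−0.131)·(1−0.442)·m_A, so m_A = 691.3/0.5151 = 1342.1 kg/h.
Product B = 0.442×1342.1 = 593.2 kg/h.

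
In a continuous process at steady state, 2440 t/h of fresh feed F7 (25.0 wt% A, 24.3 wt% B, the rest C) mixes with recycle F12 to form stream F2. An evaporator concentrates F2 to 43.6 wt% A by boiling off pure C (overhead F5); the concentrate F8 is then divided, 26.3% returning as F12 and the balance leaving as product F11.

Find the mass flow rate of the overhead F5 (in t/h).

1041 t/h

Overall A balance (none leaves overhead): A in fresh feed = A in product, i.e. 2440×0.250 = (1−0.263)·F8·0.436.
F8 = 610/(0.436×0.737) = 1898.3 t/h.
Recycle F12 = 0.263×1898.3 = 499.27 t/h.
Combined feed F2 = 2440 + 499.27 = 2939.3 t/h.
Overhead F5 = F2 − F8 = 2939.3 − 1898.3 = 1040.9 t/h.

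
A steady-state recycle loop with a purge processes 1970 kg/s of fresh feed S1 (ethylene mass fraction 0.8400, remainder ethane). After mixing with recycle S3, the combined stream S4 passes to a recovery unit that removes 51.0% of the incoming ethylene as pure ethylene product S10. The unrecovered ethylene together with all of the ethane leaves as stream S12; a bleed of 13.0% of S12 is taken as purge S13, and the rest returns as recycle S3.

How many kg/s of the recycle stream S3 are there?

ethane enters only via S1 and leaves only via the purge: 1970×0.160 = 0.130×(ethane in S12), and the recovery unit passes all ethane, so ethane in S4 = ethane in S12 = 2424.6 kg/s.
ethylene in S4: m_A = 1970×0.840 + (1−0.130)·(1−0.510)·m_A, so m_A = 1654.8/0.5737 = 2884.4 kg/s.
S12 = (1−0.510)×2884.4 + 2424.6 = 3838 kg/s.
Recycle S3 = (1−0.130)×3838 = 3339 kg/s.

3339 kg/s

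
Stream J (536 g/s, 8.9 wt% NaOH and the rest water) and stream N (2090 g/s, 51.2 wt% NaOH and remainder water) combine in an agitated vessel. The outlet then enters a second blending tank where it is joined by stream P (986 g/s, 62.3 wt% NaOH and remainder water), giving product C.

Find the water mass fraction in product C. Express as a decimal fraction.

Overall, product flow = 3612 g/s.
water in = 536×0.911 + 2090×0.488 + 986×0.377 = 1879.9 g/s.
water fraction in C = 0.520.

0.520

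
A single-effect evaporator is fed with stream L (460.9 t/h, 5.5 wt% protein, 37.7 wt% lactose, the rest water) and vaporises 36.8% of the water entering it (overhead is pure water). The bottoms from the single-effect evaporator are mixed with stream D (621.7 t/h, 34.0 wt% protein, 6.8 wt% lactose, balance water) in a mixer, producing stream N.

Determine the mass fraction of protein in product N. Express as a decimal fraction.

Vapour removed = 0.368×0.568×460.9 = 96.339 t/h; concentrate = 364.56 t/h.
protein reaching the mixer = 25.349 (from concentrate) + 621.7×0.340 = 236.73 t/h.
Product flow = 364.56 + 621.7 = 986.26 t/h; protein fraction = 0.240.

0.240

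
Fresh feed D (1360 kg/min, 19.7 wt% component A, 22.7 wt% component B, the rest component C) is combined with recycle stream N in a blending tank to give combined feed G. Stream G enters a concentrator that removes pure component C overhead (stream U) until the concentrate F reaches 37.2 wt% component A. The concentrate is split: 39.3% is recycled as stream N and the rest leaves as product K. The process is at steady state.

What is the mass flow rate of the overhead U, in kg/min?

Overall component A balance (none leaves overhead): component A in fresh feed = component A in product, i.e. 1360×0.197 = (1−0.393)·F·0.372.
F = 267.92/(0.372×0.607) = 1186.5 kg/min.
Recycle N = 0.393×1186.5 = 466.3 kg/min.
Combined feed G = 1360 + 466.3 = 1826.3 kg/min.
Overhead U = G − F = 1826.3 − 1186.5 = 639.78 kg/min.

639.8 kg/min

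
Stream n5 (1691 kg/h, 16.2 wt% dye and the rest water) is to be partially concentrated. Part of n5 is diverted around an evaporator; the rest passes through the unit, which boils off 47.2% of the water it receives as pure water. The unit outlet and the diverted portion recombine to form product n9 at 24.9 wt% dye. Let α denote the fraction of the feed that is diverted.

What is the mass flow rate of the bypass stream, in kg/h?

All 1691×0.162 = 273.94 kg/h of dye reaches n9, so n9 = 273.94/0.249 = 1100.2 kg/h and vapour = 590.83 kg/h.
The evaporator receives (1−α)·1691 of feed at 0.838 water and removes 0.472 of that water:
0.472×0.838×(1−α)×1691 = 590.83
(1−α) = 590.83/668.85 = 0.8834;  α = 0.1166.
Bypass flow = 0.1166×1691 = 197.25 kg/h.

197.3 kg/h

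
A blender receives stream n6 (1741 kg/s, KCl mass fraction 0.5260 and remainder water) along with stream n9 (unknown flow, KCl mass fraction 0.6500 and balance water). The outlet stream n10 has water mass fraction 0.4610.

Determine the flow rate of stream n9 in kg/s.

Let n9 be the unknown flow. Total out = 1741 + n9.
water balance: 825.23 + 0.350·n9 = 0.461·(1741 + n9)
(0.350 − 0.461)·n9 = 0.461×1741 − 825.23 = -22.633
n9 = -22.633 / -0.111 = 203.9 kg/s

203.9 kg/s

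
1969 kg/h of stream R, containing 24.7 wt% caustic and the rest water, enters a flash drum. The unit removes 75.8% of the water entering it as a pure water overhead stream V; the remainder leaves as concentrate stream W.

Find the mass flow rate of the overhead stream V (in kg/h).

1124 kg/h

water entering = 1969×0.753 = 1482.7 kg/h; overhead removed = 0.758×1482.7 = 1123.9 kg/h.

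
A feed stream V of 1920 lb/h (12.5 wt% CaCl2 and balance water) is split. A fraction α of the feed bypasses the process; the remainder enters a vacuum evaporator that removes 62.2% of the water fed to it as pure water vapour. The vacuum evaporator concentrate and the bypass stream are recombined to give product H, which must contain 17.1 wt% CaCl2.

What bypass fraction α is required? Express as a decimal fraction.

All 1920×0.125 = 240 lb/h of CaCl2 reaches H, so H = 240/0.171 = 1403.5 lb/h and vapour = 516.49 lb/h.
The evaporator receives (1−α)·1920 of feed at 0.875 water and removes 0.622 of that water:
0.622×0.875×(1−α)×1920 = 516.49
(1−α) = 516.49/1045 = 0.4943;  α = 0.5057.

0.506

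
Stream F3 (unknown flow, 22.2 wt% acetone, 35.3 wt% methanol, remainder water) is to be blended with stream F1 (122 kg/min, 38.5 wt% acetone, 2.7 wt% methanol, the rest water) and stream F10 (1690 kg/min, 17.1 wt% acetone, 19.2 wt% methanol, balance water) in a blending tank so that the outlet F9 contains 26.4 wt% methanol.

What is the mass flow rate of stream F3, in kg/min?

1692 kg/min

Let F3 be the unknown flow. Total out = 1812 + F3.
methanol balance: 327.77 + 0.353·F3 = 0.264·(1812 + F3)
(0.353 − 0.264)·F3 = 0.264×1812 − 327.77 = 150.59
F3 = 150.59 / 0.089 = 1692.1 kg/min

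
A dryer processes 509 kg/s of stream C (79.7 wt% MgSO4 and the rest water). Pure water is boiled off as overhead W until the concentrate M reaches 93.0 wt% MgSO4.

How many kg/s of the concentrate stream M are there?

MgSO4 is conserved: 509×0.797 = 405.67 kg/s all reports to the concentrate.
Concentrate = 405.67/(target fraction) = 436.21 kg/s.

436.2 kg/s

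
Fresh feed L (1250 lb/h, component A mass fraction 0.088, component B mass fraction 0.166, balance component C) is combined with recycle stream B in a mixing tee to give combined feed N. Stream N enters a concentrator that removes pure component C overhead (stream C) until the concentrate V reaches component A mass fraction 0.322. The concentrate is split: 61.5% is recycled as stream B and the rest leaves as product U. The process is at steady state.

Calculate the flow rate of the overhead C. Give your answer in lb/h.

908.4 lb/h

Overall component A balance (none leaves overhead): component A in fresh feed = component A in product, i.e. 1250×0.088 = (1−0.615)·V·0.322.
V = 110/(0.322×0.385) = 887.31 lb/h.
Recycle B = 0.615×887.31 = 545.7 lb/h.
Combined feed N = 1250 + 545.7 = 1795.7 lb/h.
Overhead C = N − V = 1795.7 − 887.31 = 908.39 lb/h.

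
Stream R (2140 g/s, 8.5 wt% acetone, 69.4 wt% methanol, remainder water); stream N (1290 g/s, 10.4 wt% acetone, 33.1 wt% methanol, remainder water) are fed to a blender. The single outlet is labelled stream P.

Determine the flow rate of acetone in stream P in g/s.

acetone out = acetone in = 2140×0.085 + 1290×0.104 = 316.06 g/s.

316.1 g/s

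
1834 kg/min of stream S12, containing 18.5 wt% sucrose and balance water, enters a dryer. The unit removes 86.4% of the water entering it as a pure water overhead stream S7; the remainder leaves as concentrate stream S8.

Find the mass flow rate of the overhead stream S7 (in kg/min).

water entering = 1834×0.815 = 1494.7 kg/min; overhead removed = 0.864×1494.7 = 1291.4 kg/min.

1291 kg/min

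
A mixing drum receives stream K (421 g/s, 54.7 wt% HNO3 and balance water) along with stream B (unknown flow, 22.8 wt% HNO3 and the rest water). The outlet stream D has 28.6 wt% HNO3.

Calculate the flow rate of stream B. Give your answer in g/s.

1895 g/s

Let B be the unknown flow. Total out = 421 + B.
HNO3 balance: 230.29 + 0.228·B = 0.286·(421 + B)
(0.228 − 0.286)·B = 0.286×421 − 230.29 = -109.88
B = -109.88 / -0.058 = 1894.5 g/s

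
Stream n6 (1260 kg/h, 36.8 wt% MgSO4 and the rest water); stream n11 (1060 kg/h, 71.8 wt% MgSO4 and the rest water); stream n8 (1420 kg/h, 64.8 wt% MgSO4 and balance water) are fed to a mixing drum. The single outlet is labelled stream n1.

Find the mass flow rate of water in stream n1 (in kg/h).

1595 kg/h

water out = water in = 1260×0.632 + 1060×0.282 + 1420×0.352 = 1595.1 kg/h.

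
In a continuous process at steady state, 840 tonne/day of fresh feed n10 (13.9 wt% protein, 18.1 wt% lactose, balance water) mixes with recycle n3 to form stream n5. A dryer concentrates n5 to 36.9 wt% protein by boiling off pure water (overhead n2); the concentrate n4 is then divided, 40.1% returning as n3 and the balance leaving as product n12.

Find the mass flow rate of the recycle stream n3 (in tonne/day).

211.8 tonne/day

Overall protein balance (none leaves overhead): protein in fresh feed = protein in product, i.e. 840×0.139 = (1−0.401)·n4·0.369.
n4 = 116.76/(0.369×0.599) = 528.25 tonne/day.
Recycle n3 = 0.401×528.25 = 211.83 tonne/day.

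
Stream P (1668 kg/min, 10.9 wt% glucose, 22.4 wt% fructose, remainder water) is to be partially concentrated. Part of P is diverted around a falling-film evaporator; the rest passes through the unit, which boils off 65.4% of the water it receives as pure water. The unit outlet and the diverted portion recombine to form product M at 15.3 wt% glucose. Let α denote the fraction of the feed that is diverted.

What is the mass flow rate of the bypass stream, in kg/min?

568.4 kg/min

All 1668×0.109 = 181.81 kg/min of glucose reaches M, so M = 181.81/0.153 = 1188.3 kg/min and vapour = 479.69 kg/min.
The evaporator receives (1−α)·1668 of feed at 0.667 water and removes 0.654 of that water:
0.654×0.667×(1−α)×1668 = 479.69
(1−α) = 479.69/727.61 = 0.6593;  α = 0.3407.
Bypass flow = 0.3407×1668 = 568.35 kg/min.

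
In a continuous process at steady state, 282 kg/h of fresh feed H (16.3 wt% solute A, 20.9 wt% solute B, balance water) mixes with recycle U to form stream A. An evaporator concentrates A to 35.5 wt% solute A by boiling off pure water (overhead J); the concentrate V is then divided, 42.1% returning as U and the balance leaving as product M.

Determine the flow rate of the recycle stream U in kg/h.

Overall solute A balance (none leaves overhead): solute A in fresh feed = solute A in product, i.e. 282×0.163 = (1−0.421)·V·0.355.
V = 45.966/(0.355×0.579) = 223.63 kg/h.
Recycle U = 0.421×223.63 = 94.148 kg/h.

94.15 kg/h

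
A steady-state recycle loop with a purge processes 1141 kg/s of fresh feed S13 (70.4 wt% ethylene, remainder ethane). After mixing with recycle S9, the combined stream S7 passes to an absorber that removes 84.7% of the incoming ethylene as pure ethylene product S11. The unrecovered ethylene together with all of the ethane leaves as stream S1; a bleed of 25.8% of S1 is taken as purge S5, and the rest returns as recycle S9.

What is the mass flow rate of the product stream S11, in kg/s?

ethylene in S7: m_A = 1141×0.704 + (1−0.258)·(1−0.847)·m_A, so m_A = 803.26/0.8865 = 906.13 kg/s.
Product S11 = 0.847×906.13 = 767.5 kg/s.

767.5 kg/s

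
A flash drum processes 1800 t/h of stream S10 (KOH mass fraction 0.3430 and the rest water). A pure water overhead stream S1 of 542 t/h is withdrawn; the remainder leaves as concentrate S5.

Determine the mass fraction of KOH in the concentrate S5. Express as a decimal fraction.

0.4908

KOH is not removed: 1800×0.343 = 617.4 t/h of KOH enters S5.
Concentrate = 1800 − 542 = 1258 t/h.
Mass fraction = 617.4/1258 = 0.4908.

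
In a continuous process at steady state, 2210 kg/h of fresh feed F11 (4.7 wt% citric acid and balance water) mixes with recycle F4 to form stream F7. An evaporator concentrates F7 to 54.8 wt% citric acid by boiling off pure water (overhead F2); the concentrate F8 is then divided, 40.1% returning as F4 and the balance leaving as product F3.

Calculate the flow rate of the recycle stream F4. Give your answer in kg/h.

Overall citric acid balance (none leaves overhead): citric acid in fresh feed = citric acid in product, i.e. 2210×0.047 = (1−0.401)·F8·0.548.
F8 = 103.87/(0.548×0.599) = 316.43 kg/h.
Recycle F4 = 0.401×316.43 = 126.89 kg/h.

126.9 kg/h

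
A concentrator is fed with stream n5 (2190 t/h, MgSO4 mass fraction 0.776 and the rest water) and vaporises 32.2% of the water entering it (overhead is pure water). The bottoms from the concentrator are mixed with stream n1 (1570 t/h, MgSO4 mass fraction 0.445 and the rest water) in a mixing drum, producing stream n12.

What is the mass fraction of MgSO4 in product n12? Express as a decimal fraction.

0.666

Vapour removed = 0.322×0.224×2190 = 157.96 t/h; concentrate = 2032 t/h.
MgSO4 reaching the mixer = 1699.4 (from concentrate) + 1570×0.445 = 2398.1 t/h.
Product flow = 2032 + 1570 = 3602 t/h; MgSO4 fraction = 0.666.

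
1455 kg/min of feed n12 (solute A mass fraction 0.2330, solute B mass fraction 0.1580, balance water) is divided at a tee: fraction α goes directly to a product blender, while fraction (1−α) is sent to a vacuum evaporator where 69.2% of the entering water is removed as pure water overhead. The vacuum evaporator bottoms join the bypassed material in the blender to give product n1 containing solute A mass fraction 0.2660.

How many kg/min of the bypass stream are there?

1027 kg/min

All 1455×0.233 = 339.02 kg/min of solute A reaches n1, so n1 = 339.02/0.266 = 1274.5 kg/min and vapour = 180.51 kg/min.
The evaporator receives (1−α)·1455 of feed at 0.609 water and removes 0.692 of that water:
0.692×0.609×(1−α)×1455 = 180.51
(1−α) = 180.51/613.18 = 0.2944;  α = 0.7056.
Bypass flow = 0.7056×1455 = 1026.7 kg/min.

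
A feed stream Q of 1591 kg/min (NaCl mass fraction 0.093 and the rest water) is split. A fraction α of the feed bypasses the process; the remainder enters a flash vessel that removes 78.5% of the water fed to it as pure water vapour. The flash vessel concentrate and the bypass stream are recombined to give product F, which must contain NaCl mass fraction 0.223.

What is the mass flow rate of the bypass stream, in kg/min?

All 1591×0.093 = 147.96 kg/min of NaCl reaches F, so F = 147.96/0.223 = 663.51 kg/min and vapour = 927.49 kg/min.
The evaporator receives (1−α)·1591 of feed at 0.907 water and removes 0.785 of that water:
0.785×0.907×(1−α)×1591 = 927.49
(1−α) = 927.49/1132.8 = 0.8188;  α = 0.1812.
Bypass flow = 0.1812×1591 = 288.34 kg/min.

288.3 kg/min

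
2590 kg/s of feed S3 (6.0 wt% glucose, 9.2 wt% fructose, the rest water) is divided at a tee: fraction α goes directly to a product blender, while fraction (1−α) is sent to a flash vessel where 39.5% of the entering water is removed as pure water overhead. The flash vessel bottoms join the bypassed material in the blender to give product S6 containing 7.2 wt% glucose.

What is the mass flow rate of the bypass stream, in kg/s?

1301 kg/s

All 2590×0.060 = 155.4 kg/s of glucose reaches S6, so S6 = 155.4/0.072 = 2158.3 kg/s and vapour = 431.67 kg/s.
The evaporator receives (1−α)·2590 of feed at 0.848 water and removes 0.395 of that water:
0.395×0.848×(1−α)×2590 = 431.67
(1−α) = 431.67/867.55 = 0.4976;  α = 0.5024.
Bypass flow = 0.5024×2590 = 1301.3 kg/s.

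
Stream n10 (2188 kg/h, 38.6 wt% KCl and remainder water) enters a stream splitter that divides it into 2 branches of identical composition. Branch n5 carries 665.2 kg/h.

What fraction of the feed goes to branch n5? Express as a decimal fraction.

0.304

Fraction to n5 = 665.2/2188 = 0.3040.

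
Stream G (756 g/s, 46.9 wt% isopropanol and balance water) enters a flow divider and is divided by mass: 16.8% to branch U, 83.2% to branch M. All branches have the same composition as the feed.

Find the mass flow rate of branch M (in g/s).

629 g/s

Branch M flow = 0.832×756 = 628.99 g/s.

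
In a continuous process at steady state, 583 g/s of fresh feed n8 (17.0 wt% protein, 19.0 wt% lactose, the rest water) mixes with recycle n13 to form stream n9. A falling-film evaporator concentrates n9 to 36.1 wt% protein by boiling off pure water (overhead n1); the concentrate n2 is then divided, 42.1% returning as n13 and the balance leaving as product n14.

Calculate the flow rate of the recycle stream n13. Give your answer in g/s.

199.6 g/s

Overall protein balance (none leaves overhead): protein in fresh feed = protein in product, i.e. 583×0.170 = (1−0.421)·n2·0.361.
n2 = 99.11/(0.361×0.579) = 474.17 g/s.
Recycle n13 = 0.421×474.17 = 199.62 g/s.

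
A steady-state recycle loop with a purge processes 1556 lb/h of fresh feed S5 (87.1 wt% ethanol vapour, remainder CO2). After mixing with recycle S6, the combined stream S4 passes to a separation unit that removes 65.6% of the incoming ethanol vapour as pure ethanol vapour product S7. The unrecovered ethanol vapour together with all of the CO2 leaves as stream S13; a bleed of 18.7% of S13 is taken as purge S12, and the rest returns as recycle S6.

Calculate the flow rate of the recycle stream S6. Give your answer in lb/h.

1399 lb/h

CO2 enters only via S5 and leaves only via the purge: 1556×0.129 = 0.187×(CO2 in S13), and the separation unit passes all CO2, so CO2 in S4 = CO2 in S13 = 1073.4 lb/h.
ethanol vapour in S4: m_A = 1556×0.871 + (1−0.187)·(1−0.656)·m_A, so m_A = 1355.3/0.7203 = 1881.5 lb/h.
S13 = (1−0.656)×1881.5 + 1073.4 = 1720.6 lb/h.
Recycle S6 = (1−0.187)×1720.6 = 1398.9 lb/h.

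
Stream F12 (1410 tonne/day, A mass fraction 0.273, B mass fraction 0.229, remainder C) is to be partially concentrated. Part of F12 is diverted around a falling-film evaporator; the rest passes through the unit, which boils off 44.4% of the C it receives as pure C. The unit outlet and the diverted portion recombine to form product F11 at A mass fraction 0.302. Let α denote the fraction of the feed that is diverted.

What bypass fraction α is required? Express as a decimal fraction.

0.566

All 1410×0.273 = 384.93 tonne/day of A reaches F11, so F11 = 384.93/0.302 = 1274.6 tonne/day and vapour = 135.4 tonne/day.
The evaporator receives (1−α)·1410 of feed at 0.498 C and removes 0.444 of that C:
0.444×0.498×(1−α)×1410 = 135.4
(1−α) = 135.4/311.77 = 0.4343;  α = 0.5657.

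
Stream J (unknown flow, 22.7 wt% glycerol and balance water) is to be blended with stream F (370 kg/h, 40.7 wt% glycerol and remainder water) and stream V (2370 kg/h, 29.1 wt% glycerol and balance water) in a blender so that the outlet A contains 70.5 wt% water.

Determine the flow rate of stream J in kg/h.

470 kg/h

Let J be the unknown flow. Total out = 2740 + J.
water balance: 1899.7 + 0.773·J = 0.705·(2740 + J)
(0.773 − 0.705)·J = 0.705×2740 − 1899.7 = 31.96
J = 31.96 / 0.068 = 470 kg/h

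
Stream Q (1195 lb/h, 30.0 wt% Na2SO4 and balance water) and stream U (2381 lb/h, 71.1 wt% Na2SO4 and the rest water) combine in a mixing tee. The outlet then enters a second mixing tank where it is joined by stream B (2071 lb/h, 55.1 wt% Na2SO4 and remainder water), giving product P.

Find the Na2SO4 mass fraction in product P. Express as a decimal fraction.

0.5653

Overall, product flow = 5647 lb/h.
Na2SO4 in = 1195×0.300 + 2381×0.711 + 2071×0.551 = 3192.5 lb/h.
Na2SO4 fraction in P = 0.5653.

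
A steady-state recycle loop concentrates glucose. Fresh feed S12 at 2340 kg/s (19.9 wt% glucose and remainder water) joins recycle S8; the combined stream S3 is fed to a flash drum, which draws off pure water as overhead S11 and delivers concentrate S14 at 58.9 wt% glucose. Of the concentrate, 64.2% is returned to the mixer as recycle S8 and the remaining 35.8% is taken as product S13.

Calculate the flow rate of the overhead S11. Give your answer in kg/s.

Overall glucose balance (none leaves overhead): glucose in fresh feed = glucose in product, i.e. 2340×0.199 = (1−0.642)·S14·0.589.
S14 = 465.66/(0.589×0.358) = 2208.4 kg/s.
Recycle S8 = 0.642×2208.4 = 1417.8 kg/s.
Combined feed S3 = 2340 + 1417.8 = 3757.8 kg/s.
Overhead S11 = S3 − S14 = 3757.8 − 2208.4 = 1549.4 kg/s.

1549 kg/s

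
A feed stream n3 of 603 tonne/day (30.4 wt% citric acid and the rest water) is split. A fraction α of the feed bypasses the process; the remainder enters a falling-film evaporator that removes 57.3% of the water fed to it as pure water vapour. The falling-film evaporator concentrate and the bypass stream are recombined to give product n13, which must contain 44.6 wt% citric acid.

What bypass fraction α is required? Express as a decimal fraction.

All 603×0.304 = 183.31 tonne/day of citric acid reaches n13, so n13 = 183.31/0.446 = 411.01 tonne/day and vapour = 191.99 tonne/day.
The evaporator receives (1−α)·603 of feed at 0.696 water and removes 0.573 of that water:
0.573×0.696×(1−α)×603 = 191.99
(1−α) = 191.99/240.48 = 0.7983;  α = 0.2017.

0.202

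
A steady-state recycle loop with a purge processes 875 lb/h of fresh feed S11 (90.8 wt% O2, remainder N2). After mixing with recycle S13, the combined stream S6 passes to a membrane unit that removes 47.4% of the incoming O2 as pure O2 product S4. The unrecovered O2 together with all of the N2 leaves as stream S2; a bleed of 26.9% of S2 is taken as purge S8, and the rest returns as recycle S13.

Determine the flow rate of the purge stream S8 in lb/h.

263.1 lb/h

N2 enters only via S11 and leaves only via the purge: 875×0.092 = 0.269×(N2 in S2), and the membrane unit passes all N2, so N2 in S6 = N2 in S2 = 299.26 lb/h.
O2 in S6: m_A = 875×0.908 + (1−0.269)·(1−0.474)·m_A, so m_A = 794.5/0.6155 = 1290.8 lb/h.
S2 = (1−0.474)×1290.8 + 299.26 = 978.23 lb/h.
Purge S8 = 0.269×978.23 = 263.15 lb/h.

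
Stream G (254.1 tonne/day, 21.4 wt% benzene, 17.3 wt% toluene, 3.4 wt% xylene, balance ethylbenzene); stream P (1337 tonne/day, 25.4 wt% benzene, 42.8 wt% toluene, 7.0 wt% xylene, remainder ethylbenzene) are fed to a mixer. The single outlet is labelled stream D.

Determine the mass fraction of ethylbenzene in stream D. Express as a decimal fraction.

0.301

Total flow out = 254.1 + 1337 = 1591.1 tonne/day.
ethylbenzene in = 254.1×0.579 + 1337×0.248 = 478.7 tonne/day.
ethylbenzene mass fraction in D = 478.7/1591.1 = 0.301.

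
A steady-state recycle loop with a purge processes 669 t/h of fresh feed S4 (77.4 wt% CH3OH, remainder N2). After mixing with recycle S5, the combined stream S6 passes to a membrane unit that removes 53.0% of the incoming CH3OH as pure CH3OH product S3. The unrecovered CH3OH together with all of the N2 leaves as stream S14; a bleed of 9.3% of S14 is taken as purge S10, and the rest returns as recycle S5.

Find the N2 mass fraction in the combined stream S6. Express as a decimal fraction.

0.643

N2 enters only via S4 and leaves only via the purge: 669×0.226 = 0.093×(N2 in S14), and the membrane unit passes all N2, so N2 in S6 = N2 in S14 = 1625.7 t/h.
CH3OH in S6: m_A = 669×0.774 + (1−0.093)·(1−0.530)·m_A, so m_A = 517.81/0.5737 = 902.56 t/h.
S6 = 902.56 + 1625.7 = 2528.3 t/h.
N2 fraction in S6 = 1625.7/2528.3 = 0.643.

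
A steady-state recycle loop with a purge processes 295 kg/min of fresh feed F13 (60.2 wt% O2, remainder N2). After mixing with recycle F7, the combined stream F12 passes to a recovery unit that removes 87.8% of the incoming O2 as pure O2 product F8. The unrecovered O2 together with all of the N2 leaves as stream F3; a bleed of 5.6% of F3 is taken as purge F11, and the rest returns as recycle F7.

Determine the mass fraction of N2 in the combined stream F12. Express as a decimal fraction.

N2 enters only via F13 and leaves only via the purge: 295×0.398 = 0.056×(N2 in F3), and the recovery unit passes all N2, so N2 in F12 = N2 in F3 = 2096.6 kg/min.
O2 in F12: m_A = 295×0.602 + (1−0.056)·(1−0.878)·m_A, so m_A = 177.59/0.8848 = 200.7 kg/min.
F12 = 200.7 + 2096.6 = 2297.3 kg/min.
N2 fraction in F12 = 2096.6/2297.3 = 0.913.

0.913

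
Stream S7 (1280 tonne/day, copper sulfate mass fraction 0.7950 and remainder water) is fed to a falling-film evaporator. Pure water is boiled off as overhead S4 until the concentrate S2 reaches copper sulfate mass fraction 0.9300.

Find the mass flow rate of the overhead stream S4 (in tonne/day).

copper sulfate is conserved: 1280×0.795 = 1017.6 tonne/day all reports to the concentrate.
Concentrate = 1017.6/(target fraction) = 1094.2 tonne/day.
Overhead = 1280 − 1094.2 = 185.81 tonne/day.

185.8 tonne/day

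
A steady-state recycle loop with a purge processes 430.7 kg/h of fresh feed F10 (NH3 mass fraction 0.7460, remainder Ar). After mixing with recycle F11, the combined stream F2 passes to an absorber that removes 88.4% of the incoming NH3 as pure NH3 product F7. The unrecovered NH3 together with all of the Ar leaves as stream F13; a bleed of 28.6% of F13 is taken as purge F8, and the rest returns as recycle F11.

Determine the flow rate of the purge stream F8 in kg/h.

Ar enters only via F10 and leaves only via the purge: 430.7×0.254 = 0.286×(Ar in F13), and the absorber passes all Ar, so Ar in F2 = Ar in F13 = 382.51 kg/h.
NH3 in F2: m_A = 430.7×0.746 + (1−0.286)·(1−0.884)·m_A, so m_A = 321.3/0.9172 = 350.32 kg/h.
F13 = (1−0.884)×350.32 + 382.51 = 423.15 kg/h.
Purge F8 = 0.286×423.15 = 121.02 kg/h.

121 kg/h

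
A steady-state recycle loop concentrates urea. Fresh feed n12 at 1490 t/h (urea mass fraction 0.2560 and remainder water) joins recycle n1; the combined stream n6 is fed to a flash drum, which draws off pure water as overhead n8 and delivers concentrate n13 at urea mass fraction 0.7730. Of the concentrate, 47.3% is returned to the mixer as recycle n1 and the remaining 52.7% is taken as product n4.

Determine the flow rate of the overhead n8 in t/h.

996.5 t/h

Overall urea balance (none leaves overhead): urea in fresh feed = urea in product, i.e. 1490×0.256 = (1−0.473)·n13·0.773.
n13 = 381.44/(0.773×0.527) = 936.35 t/h.
Recycle n1 = 0.473×936.35 = 442.89 t/h.
Combined feed n6 = 1490 + 442.89 = 1932.9 t/h.
Overhead n8 = n6 − n13 = 1932.9 − 936.35 = 996.55 t/h.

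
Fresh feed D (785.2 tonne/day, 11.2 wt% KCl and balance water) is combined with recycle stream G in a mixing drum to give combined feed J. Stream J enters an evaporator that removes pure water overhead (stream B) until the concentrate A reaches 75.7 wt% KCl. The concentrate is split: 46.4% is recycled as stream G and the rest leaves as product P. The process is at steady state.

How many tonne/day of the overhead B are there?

Overall KCl balance (none leaves overhead): KCl in fresh feed = KCl in product, i.e. 785.2×0.112 = (1−0.464)·A·0.757.
A = 87.942/(0.757×0.536) = 216.74 tonne/day.
Recycle G = 0.464×216.74 = 100.57 tonne/day.
Combined feed J = 785.2 + 100.57 = 885.77 tonne/day.
Overhead B = J − A = 885.77 − 216.74 = 669.03 tonne/day.

669 tonne/day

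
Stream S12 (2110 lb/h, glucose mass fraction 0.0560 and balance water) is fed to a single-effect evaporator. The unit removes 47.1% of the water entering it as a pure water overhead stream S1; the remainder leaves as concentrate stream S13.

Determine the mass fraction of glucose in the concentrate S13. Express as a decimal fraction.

glucose is not removed: 2110×0.056 = 118.16 lb/h of glucose enters S13.
water entering = 2110×0.944 = 1991.8 lb/h; overhead removed = 0.471×1991.8 = 938.16 lb/h.
Concentrate = 2110 − 938.16 = 1171.8 lb/h.
Mass fraction = 118.16/1171.8 = 0.1008.

0.1008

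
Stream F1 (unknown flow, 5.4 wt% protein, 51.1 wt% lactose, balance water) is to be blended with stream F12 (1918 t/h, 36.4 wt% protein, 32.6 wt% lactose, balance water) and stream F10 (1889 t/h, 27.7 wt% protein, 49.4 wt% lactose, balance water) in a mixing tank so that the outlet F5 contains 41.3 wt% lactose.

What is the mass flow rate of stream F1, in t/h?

141.4 t/h

Let F1 be the unknown flow. Total out = 3807 + F1.
lactose balance: 1558.4 + 0.511·F1 = 0.413·(3807 + F1)
(0.511 − 0.413)·F1 = 0.413×3807 − 1558.4 = 13.857
F1 = 13.857 / 0.098 = 141.4 t/h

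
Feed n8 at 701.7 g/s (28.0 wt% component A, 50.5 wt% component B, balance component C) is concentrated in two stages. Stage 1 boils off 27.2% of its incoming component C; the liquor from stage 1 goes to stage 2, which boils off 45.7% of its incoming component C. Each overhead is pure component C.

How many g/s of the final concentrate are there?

610.5 g/s

component C in feed = 701.7×0.215 = 150.87 g/s.
After stage 1: component C left = (1−0.272)×150.87 = 109.83; stream total = 660.66 g/s.
After stage 2: component C left = (1−0.457)×109.83 = 59.638; final concentrate = 610.47 g/s.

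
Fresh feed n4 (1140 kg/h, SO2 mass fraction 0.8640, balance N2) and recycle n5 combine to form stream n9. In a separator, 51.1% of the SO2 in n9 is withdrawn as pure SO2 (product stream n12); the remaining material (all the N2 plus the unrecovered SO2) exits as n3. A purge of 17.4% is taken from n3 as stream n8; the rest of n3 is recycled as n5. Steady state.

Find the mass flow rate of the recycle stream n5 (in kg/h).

1403 kg/h

N2 enters only via n4 and leaves only via the purge: 1140×0.136 = 0.174×(N2 in n3), and the separator passes all N2, so N2 in n9 = N2 in n3 = 891.03 kg/h.
SO2 in n9: m_A = 1140×0.864 + (1−0.174)·(1−0.511)·m_A, so m_A = 984.96/0.5961 = 1652.4 kg/h.
n3 = (1−0.511)×1652.4 + 891.03 = 1699 kg/h.
Recycle n5 = (1−0.174)×1699 = 1403.4 kg/h.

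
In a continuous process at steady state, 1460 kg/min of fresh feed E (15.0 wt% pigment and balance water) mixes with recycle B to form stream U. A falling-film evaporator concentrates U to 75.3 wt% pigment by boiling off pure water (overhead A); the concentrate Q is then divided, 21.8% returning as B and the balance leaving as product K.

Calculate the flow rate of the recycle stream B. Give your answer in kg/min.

81.08 kg/min

Overall pigment balance (none leaves overhead): pigment in fresh feed = pigment in product, i.e. 1460×0.150 = (1−0.218)·Q·0.753.
Q = 219/(0.753×0.782) = 371.91 kg/min.
Recycle B = 0.218×371.91 = 81.077 kg/min.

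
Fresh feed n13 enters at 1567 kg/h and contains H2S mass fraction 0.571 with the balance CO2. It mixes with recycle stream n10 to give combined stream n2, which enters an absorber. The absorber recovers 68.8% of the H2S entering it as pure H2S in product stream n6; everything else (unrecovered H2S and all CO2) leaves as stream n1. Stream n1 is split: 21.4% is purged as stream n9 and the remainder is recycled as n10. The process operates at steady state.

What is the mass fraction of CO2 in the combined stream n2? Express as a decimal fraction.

CO2 enters only via n13 and leaves only via the purge: 1567×0.429 = 0.214×(CO2 in n1), and the absorber passes all CO2, so CO2 in n2 = CO2 in n1 = 3141.3 kg/h.
H2S in n2: m_A = 1567×0.571 + (1−0.214)·(1−0.688)·m_A, so m_A = 894.76/0.7548 = 1185.5 kg/h.
n2 = 1185.5 + 3141.3 = 4326.8 kg/h.
CO2 fraction in n2 = 3141.3/4326.8 = 0.726.

0.726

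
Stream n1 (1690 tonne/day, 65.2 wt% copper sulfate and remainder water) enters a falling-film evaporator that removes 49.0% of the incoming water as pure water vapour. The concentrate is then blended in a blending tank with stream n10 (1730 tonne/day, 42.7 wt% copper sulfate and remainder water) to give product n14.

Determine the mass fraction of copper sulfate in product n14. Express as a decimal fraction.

Vapour removed = 0.490×0.348×1690 = 288.18 tonne/day; concentrate = 1401.8 tonne/day.
copper sulfate reaching the mixer = 1101.9 (from concentrate) + 1730×0.427 = 1840.6 tonne/day.
Product flow = 1401.8 + 1730 = 3131.8 tonne/day; copper sulfate fraction = 0.5877.

0.5877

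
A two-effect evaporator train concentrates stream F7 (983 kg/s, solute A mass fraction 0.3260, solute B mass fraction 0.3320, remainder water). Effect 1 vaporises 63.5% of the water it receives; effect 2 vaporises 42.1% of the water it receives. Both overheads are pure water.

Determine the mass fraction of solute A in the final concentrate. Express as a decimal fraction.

water in feed = 983×0.342 = 336.19 kg/s.
After stage 1: water left = (1−0.635)×336.19 = 122.71; stream total = 769.52 kg/s.
After stage 2: water left = (1−0.421)×122.71 = 71.048; final concentrate = 717.86 kg/s.
solute A fraction = 320.46/717.86 = 0.4464.

0.4464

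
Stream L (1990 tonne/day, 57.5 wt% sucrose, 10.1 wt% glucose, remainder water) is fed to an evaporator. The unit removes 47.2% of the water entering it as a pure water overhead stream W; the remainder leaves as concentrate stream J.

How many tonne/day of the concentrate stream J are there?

1686 tonne/day

water entering = 1990×0.324 = 644.76 tonne/day; overhead removed = 0.472×644.76 = 304.33 tonne/day.
Concentrate = 1990 − 304.33 = 1685.7 tonne/day.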